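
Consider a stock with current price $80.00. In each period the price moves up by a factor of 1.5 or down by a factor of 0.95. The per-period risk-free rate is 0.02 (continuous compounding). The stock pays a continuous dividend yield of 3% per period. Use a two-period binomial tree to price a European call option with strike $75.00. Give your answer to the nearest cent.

$5.59

Per-period risk-free factor R = e^0.02 = 1.0202; dividend-adjusted growth = e^(0.02−0.03) = 0.9900.
Risk-neutral probability p = (0.9900 − 0.95)/(1.5 − 0.95) = 0.0400/0.5500 = 0.0728
Terminal stock prices: S_uu = 180, S_ud = 114, S_dd = 72.2
Terminal payoffs (S − K): max(105, 0) = 105, max(39, 0) = 39, max(-2.8, 0) = 0
Node u (S = 120): V_u = e^(−0.02)·[0.0728·105.0000 + 0.9272·39.0000] = 42.9386
Node d (S = 76): V_d = e^(−0.02)·[0.0728·39.0000 + 0.9272·0.0000] = 2.7837
Node 0 (S = 80): V_0 = e^(−0.02)·[0.0728·42.9386 + 0.9272·2.7837] = 5.5946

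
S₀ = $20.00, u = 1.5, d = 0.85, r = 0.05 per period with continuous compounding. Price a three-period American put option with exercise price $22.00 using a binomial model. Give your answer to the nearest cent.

Risk-neutral probability p = (e^0.05 − 0.85)/(1.5 − 0.85) = 0.2013/0.6500 = 0.3096
Terminal stock prices: S_uuu = 67.5, S_uud = 38.25, S_udd = 21.67, S_ddd = 12.28
Terminal payoffs (K − S): max(-45.5, 0) = 0, max(-16.25, 0) = 0, max(0.325, 0) = 0.325, max(9.718, 0) = 9.718
Node uu (S = 45): continuation = e^(−0.05)·[0.3096·0.0000 + 0.6904·0.0000] = 0.0000; exercise value = 0.0000 ≤ continuation, so V_uu = 0.0000
Node ud (S = 25.5): continuation = e^(−0.05)·[0.3096·0.0000 + 0.6904·0.3250] = 0.2134; exercise value = 0.0000 ≤ continuation, so V_ud = 0.2134
Node dd (S = 14.45): continuation = e^(−0.05)·[0.3096·0.3250 + 0.6904·9.7175] = 6.4770; exercise value = 7.5500 > continuation, so V_dd = 7.5500 (exercise)
Node u (S = 30): continuation = e^(−0.05)·[0.3096·0.0000 + 0.6904·0.2134] = 0.1402; exercise value = 0.0000 ≤ continuation, so V_u = 0.1402
Node d (S = 17): continuation = e^(−0.05)·[0.3096·0.2134 + 0.6904·7.5500] = 5.0208; exercise value = 5.0000 ≤ continuation, so V_d = 5.0208
Node 0 (S = 20): continuation = e^(−0.05)·[0.3096·0.1402 + 0.6904·5.0208] = 3.3384; exercise value = 2.0000 ≤ continuation, so V_0 = 3.3384

$3.34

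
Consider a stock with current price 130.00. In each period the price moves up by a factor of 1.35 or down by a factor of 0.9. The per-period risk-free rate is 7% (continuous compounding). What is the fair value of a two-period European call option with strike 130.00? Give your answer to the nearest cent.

25.15

Risk-neutral probability p = (e^0.07 − 0.9)/(1.35 − 0.9) = 0.1725/0.4500 = 0.3834
Terminal stock prices: S_uu = 236.9, S_ud = 158, S_dd = 105.3
Terminal payoffs (S − K): max(106.9, 0) = 106.9, max(27.95, 0) = 27.95, max(-24.7, 0) = 0
Node u (S = 175.5): V_u = e^(−0.07)·[0.3834·106.9250 + 0.6166·27.9500] = 54.2888
Node d (S = 117): V_d = e^(−0.07)·[0.3834·27.9500 + 0.6166·0.0000] = 9.9903
Node 0 (S = 130): V_0 = e^(−0.07)·[0.3834·54.2888 + 0.6166·9.9903] = 25.1487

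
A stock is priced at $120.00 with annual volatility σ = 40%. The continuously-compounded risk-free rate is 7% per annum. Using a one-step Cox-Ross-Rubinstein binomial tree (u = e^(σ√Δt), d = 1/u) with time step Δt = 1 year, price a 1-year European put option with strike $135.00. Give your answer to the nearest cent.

$25.97

CRR parameters: u = e^(σ√Δt) = e^(0.4·√1) = 1.4918, d = 1/u = 0.6703
Per-period rate: rΔt = 0.07·1 = 0.07, so R = e^0.07 = 1.0725
Risk-neutral probability p = (e^0.07 − 0.6703)/(1.4918 − 0.6703) = 0.4022/0.8215 = 0.4896
Terminal stock prices: S_u = 179, S_d = 80.44
Terminal payoffs (K − S): max(-44.02, 0) = 0, max(54.56, 0) = 54.56
Node 0 (S = 120): V_0 = e^(−0.07)·[0.4896·0.0000 + 0.5104·54.5616] = 25.9668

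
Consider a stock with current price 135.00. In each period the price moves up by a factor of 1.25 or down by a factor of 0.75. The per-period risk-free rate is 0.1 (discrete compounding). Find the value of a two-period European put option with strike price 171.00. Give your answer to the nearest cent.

Risk-neutral probability p = (1 + 0.1 − 0.75)/(1.25 − 0.75) = 0.3500/0.5000 = 0.7000
Terminal stock prices: S_uu = 210.9, S_ud = 126.6, S_dd = 75.94
Terminal payoffs (K − S): max(-39.94, 0) = 0, max(44.44, 0) = 44.44, max(95.06, 0) = 95.06
Node u (S = 168.8): V_u = 1/1.1·[0.7000·0.0000 + 0.3000·44.4375] = 12.1193
Node d (S = 101.2): V_d = 1/1.1·[0.7000·44.4375 + 0.3000·95.0625] = 54.2045
Node 0 (S = 135): V_0 = 1/1.1·[0.7000·12.1193 + 0.3000·54.2045] = 22.4954

22.50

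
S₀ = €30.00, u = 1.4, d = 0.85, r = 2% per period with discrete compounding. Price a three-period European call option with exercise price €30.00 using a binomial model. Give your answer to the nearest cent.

Risk-neutral probability p = (1 + 0.02 − 0.85)/(1.4 − 0.85) = 0.1700/0.5500 = 0.3091
Terminal stock prices: S_uuu = 82.32, S_uud = 49.98, S_udd = 30.34, S_ddd = 18.42
Terminal payoffs (S − K): max(52.32, 0) = 52.32, max(19.98, 0) = 19.98, max(0.345, 0) = 0.345, max(-11.58, 0) = 0
Node uu (S = 58.8): V_uu = 1/1.02·[0.3091·52.3200 + 0.6909·19.9800] = 29.3882
Node ud (S = 35.7): V_ud = 1/1.02·[0.3091·19.9800 + 0.6909·0.3450] = 6.2882
Node dd (S = 21.67): V_dd = 1/1.02·[0.3091·0.3450 + 0.6909·0.0000] = 0.1045
Node u (S = 42): V_u = 1/1.02·[0.3091·29.3882 + 0.6909·6.2882] = 13.1649
Node d (S = 25.5): V_d = 1/1.02·[0.3091·6.2882 + 0.6909·0.1045] = 1.9763
Node 0 (S = 30): V_0 = 1/1.02·[0.3091·13.1649 + 0.6909·1.9763] = 5.3281

€5.33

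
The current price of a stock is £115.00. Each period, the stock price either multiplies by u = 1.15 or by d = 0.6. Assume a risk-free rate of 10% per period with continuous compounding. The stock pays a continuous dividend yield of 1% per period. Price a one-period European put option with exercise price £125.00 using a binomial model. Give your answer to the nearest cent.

£5.14

Per-period risk-free factor R = e^0.1 = 1.1052; dividend-adjusted growth = e^(0.1−0.01) = 1.0942.
Risk-neutral probability p = (1.0942 − 0.6)/(1.15 − 0.6) = 0.4942/0.5500 = 0.8985
Terminal stock prices: S_u = 132.2, S_d = 69
Terminal payoffs (K − S): max(-7.25, 0) = 0, max(56, 0) = 56
Node 0 (S = 115): V_0 = e^(−0.1)·[0.8985·0.0000 + 0.1015·56.0000] = 5.1432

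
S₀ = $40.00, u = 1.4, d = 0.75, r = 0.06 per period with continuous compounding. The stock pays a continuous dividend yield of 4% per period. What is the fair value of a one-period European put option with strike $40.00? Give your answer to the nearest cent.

$5.50

Per-period risk-free factor R = e^0.06 = 1.0618; dividend-adjusted growth = e^(0.06−0.04) = 1.0202.
Risk-neutral probability p = (1.0202 − 0.75)/(1.4 − 0.75) = 0.2702/0.6500 = 0.4157
Terminal stock prices: S_u = 56, S_d = 30
Terminal payoffs (K − S): max(-16, 0) = 0, max(10, 0) = 10
Node 0 (S = 40): V_0 = e^(−0.06)·[0.4157·0.0000 + 0.5843·10.0000] = 5.5028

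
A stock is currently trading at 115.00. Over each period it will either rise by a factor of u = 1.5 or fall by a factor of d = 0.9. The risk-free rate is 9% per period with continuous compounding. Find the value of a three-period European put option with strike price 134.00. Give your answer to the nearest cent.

Risk-neutral probability p = (e^0.09 − 0.9)/(1.5 − 0.9) = 0.1942/0.6000 = 0.3236
Terminal stock prices: S_uuu = 388.1, S_uud = 232.9, S_udd = 139.7, S_ddd = 83.84
Terminal payoffs (K − S): max(-254.1, 0) = 0, max(-98.88, 0) = 0, max(-5.725, 0) = 0, max(50.16, 0) = 50.16
Node uu (S = 258.8): V_uu = e^(−0.09)·[0.3236·0.0000 + 0.6764·0.0000] = 0.0000
Node ud (S = 155.2): V_ud = e^(−0.09)·[0.3236·0.0000 + 0.6764·0.0000] = 0.0000
Node dd (S = 93.15): V_dd = e^(−0.09)·[0.3236·0.0000 + 0.6764·50.1650] = 31.0101
Node u (S = 172.5): V_u = e^(−0.09)·[0.3236·0.0000 + 0.6764·0.0000] = 0.0000
Node d (S = 103.5): V_d = e^(−0.09)·[0.3236·0.0000 + 0.6764·31.0101] = 19.1692
Node 0 (S = 115): V_0 = e^(−0.09)·[0.3236·0.0000 + 0.6764·19.1692] = 11.8497

11.85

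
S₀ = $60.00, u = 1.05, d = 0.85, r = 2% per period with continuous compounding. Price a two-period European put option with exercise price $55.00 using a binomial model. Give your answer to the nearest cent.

Risk-neutral probability p = (e^0.02 − 0.85)/(1.05 − 0.85) = 0.1702/0.2000 = 0.8510
Terminal stock prices: S_uu = 66.15, S_ud = 53.55, S_dd = 43.35
Terminal payoffs (K − S): max(-11.15, 0) = 0, max(1.45, 0) = 1.45, max(11.65, 0) = 11.65
Node u (S = 63): V_u = e^(−0.02)·[0.8510·0.0000 + 0.1490·1.4500] = 0.2118
Node d (S = 51): V_d = e^(−0.02)·[0.8510·1.4500 + 0.1490·11.6500] = 2.9109
Node 0 (S = 60): V_0 = e^(−0.02)·[0.8510·0.2118 + 0.1490·2.9109] = 0.6018

$0.60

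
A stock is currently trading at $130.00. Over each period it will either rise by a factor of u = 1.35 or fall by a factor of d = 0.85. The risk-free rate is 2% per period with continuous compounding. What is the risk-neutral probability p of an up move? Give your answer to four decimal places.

Risk-neutral probability p = (e^0.02 − 0.85)/(1.35 − 0.85) = 0.1702/0.5000 = 0.3404

p = 0.3404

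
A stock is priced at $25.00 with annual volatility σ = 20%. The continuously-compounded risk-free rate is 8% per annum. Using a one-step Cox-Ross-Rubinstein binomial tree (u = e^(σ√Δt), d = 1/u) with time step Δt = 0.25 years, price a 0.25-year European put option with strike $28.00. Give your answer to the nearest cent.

CRR parameters: u = e^(σ√Δt) = e^(0.2·√0.25) = 1.1052, d = 1/u = 0.9048
Per-period rate: rΔt = 0.08·0.25 = 0.02, so R = e^0.02 = 1.0202
Risk-neutral probability p = (e^0.02 − 0.9048)/(1.1052 − 0.9048) = 0.1154/0.2003 = 0.5759
Terminal stock prices: S_u = 27.63, S_d = 22.62
Terminal payoffs (K − S): max(0.3707, 0) = 0.3707, max(5.379, 0) = 5.379
Node 0 (S = 25): V_0 = e^(−0.02)·[0.5759·0.3707 + 0.4241·5.3791] = 2.4456

$2.45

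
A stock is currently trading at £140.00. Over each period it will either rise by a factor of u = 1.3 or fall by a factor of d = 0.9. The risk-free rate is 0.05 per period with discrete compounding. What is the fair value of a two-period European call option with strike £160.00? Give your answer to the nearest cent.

£11.39

Risk-neutral probability p = (1 + 0.05 − 0.9)/(1.3 − 0.9) = 0.1500/0.4000 = 0.3750
Terminal stock prices: S_uu = 236.6, S_ud = 163.8, S_dd = 113.4
Terminal payoffs (S − K): max(76.6, 0) = 76.6, max(3.8, 0) = 3.8, max(-46.6, 0) = 0
Node u (S = 182): V_u = 1/1.05·[0.3750·76.6000 + 0.6250·3.8000] = 29.6190
Node d (S = 126): V_d = 1/1.05·[0.3750·3.8000 + 0.6250·0.0000] = 1.3571
Node 0 (S = 140): V_0 = 1/1.05·[0.3750·29.6190 + 0.6250·1.3571] = 11.3861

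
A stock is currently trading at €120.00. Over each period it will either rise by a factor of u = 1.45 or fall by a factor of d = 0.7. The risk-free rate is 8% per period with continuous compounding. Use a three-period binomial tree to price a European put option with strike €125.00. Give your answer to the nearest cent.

Risk-neutral probability p = (e^0.08 − 0.7)/(1.45 − 0.7) = 0.3833/0.7500 = 0.5110
Terminal stock prices: S_uuu = 365.8, S_uud = 176.6, S_udd = 85.26, S_ddd = 41.16
Terminal payoffs (K − S): max(-240.8, 0) = 0, max(-51.61, 0) = 0, max(39.74, 0) = 39.74, max(83.84, 0) = 83.84
Node uu (S = 252.3): V_uu = e^(−0.08)·[0.5110·0.0000 + 0.4890·0.0000] = 0.0000
Node ud (S = 121.8): V_ud = e^(−0.08)·[0.5110·0.0000 + 0.4890·39.7400] = 17.9370
Node dd (S = 58.8): V_dd = e^(−0.08)·[0.5110·39.7400 + 0.4890·83.8400] = 56.5895
Node u (S = 174): V_u = e^(−0.08)·[0.5110·0.0000 + 0.4890·17.9370] = 8.0960
Node d (S = 84): V_d = e^(−0.08)·[0.5110·17.9370 + 0.4890·56.5895] = 34.0041
Node 0 (S = 120): V_0 = e^(−0.08)·[0.5110·8.0960 + 0.4890·34.0041] = 19.1674

€19.17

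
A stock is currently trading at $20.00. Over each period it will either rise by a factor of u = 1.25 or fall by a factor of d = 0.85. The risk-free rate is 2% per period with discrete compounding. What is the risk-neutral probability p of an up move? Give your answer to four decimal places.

p = 0.4250

Risk-neutral probability p = (1 + 0.02 − 0.85)/(1.25 − 0.85) = 0.1700/0.4000 = 0.4250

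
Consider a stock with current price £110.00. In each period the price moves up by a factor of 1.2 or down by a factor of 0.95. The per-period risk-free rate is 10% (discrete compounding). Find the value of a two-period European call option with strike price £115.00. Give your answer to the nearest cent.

£17.04

Risk-neutral probability p = (1 + 0.1 − 0.95)/(1.2 − 0.95) = 0.1500/0.2500 = 0.6000
Terminal stock prices: S_uu = 158.4, S_ud = 125.4, S_dd = 99.27
Terminal payoffs (S − K): max(43.4, 0) = 43.4, max(10.4, 0) = 10.4, max(-15.73, 0) = 0
Node u (S = 132): V_u = 1/1.1·[0.6000·43.4000 + 0.4000·10.4000] = 27.4545
Node d (S = 104.5): V_d = 1/1.1·[0.6000·10.4000 + 0.4000·0.0000] = 5.6727
Node 0 (S = 110): V_0 = 1/1.1·[0.6000·27.4545 + 0.4000·5.6727] = 17.0380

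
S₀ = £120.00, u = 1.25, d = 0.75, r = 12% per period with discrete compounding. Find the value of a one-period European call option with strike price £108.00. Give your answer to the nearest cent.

£27.75

Risk-neutral probability p = (1 + 0.12 − 0.75)/(1.25 − 0.75) = 0.3700/0.5000 = 0.7400
Terminal stock prices: S_u = 150, S_d = 90
Terminal payoffs (S − K): max(42, 0) = 42, max(-18, 0) = 0
Node 0 (S = 120): V_0 = 1/1.12·[0.7400·42.0000 + 0.2600·0.0000] = 27.7500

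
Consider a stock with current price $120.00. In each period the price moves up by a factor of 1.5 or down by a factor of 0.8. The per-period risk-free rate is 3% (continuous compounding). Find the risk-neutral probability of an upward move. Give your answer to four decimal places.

Risk-neutral probability p = (e^0.03 − 0.8)/(1.5 − 0.8) = 0.2305/0.7000 = 0.3292

p = 0.3292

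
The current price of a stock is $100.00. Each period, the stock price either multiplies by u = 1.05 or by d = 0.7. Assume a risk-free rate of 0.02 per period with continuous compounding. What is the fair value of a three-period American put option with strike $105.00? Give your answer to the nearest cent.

$7.15

Risk-neutral probability p = (e^0.02 − 0.7)/(1.05 − 0.7) = 0.3202/0.3500 = 0.9149
Terminal stock prices: S_uuu = 115.8, S_uud = 77.17, S_udd = 51.45, S_ddd = 34.3
Terminal payoffs (K − S): max(-10.76, 0) = 0, max(27.83, 0) = 27.83, max(53.55, 0) = 53.55, max(70.7, 0) = 70.7
Node uu (S = 110.2): continuation = e^(−0.02)·[0.9149·0.0000 + 0.0851·27.8250] = 2.3221; exercise value = 0.0000 ≤ continuation, so V_uu = 2.3221
Node ud (S = 73.5): continuation = e^(−0.02)·[0.9149·27.8250 + 0.0851·53.5500] = 29.4209; exercise value = 31.5000 > continuation, so V_ud = 31.5000 (exercise)
Node dd (S = 49): continuation = e^(−0.02)·[0.9149·53.5500 + 0.0851·70.7000] = 53.9209; exercise value = 56.0000 > continuation, so V_dd = 56.0000 (exercise)
Node u (S = 105): continuation = e^(−0.02)·[0.9149·2.3221 + 0.0851·31.5000] = 4.7111; exercise value = 0.0000 ≤ continuation, so V_u = 4.7111
Node d (S = 70): continuation = e^(−0.02)·[0.9149·31.5000 + 0.0851·56.0000] = 32.9209; exercise value = 35.0000 > continuation, so V_d = 35.0000 (exercise)
Node 0 (S = 100): continuation = e^(−0.02)·[0.9149·4.7111 + 0.0851·35.0000] = 7.1455; exercise value = 5.0000 ≤ continuation, so V_0 = 7.1455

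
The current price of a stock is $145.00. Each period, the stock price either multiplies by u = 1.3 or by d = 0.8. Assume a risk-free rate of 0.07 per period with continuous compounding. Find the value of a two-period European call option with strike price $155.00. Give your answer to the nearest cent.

$23.25

Risk-neutral probability p = (e^0.07 − 0.8)/(1.3 − 0.8) = 0.2725/0.5000 = 0.5450
Terminal stock prices: S_uu = 245.1, S_ud = 150.8, S_dd = 92.8
Terminal payoffs (S − K): max(90.05, 0) = 90.05, max(-4.2, 0) = 0, max(-62.2, 0) = 0
Node u (S = 188.5): V_u = e^(−0.07)·[0.5450·90.0500 + 0.4550·0.0000] = 45.7607
Node d (S = 116): V_d = e^(−0.07)·[0.5450·0.0000 + 0.4550·0.0000] = 0.0000
Node 0 (S = 145): V_0 = e^(−0.07)·[0.5450·45.7607 + 0.4550·0.0000] = 23.2542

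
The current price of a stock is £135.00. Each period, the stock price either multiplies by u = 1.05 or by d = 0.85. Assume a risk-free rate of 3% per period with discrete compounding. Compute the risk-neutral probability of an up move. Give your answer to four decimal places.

Risk-neutral probability p = (1 + 0.03 − 0.85)/(1.05 − 0.85) = 0.1800/0.2000 = 0.9000

p = 0.9000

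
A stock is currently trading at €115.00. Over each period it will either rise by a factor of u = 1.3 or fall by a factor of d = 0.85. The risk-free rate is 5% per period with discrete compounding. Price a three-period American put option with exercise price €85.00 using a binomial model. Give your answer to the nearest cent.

Risk-neutral probability p = (1 + 0.05 − 0.85)/(1.3 − 0.85) = 0.2000/0.4500 = 0.4444
Terminal stock prices: S_uuu = 252.7, S_uud = 165.2, S_udd = 108, S_ddd = 70.62
Terminal payoffs (K − S): max(-167.7, 0) = 0, max(-80.2, 0) = 0, max(-23.01, 0) = 0, max(14.38, 0) = 14.38
Node uu (S = 194.4): continuation = 1/1.05·[0.4444·0.0000 + 0.5556·0.0000] = 0.0000; exercise value = 0.0000 ≤ continuation, so V_uu = 0.0000
Node ud (S = 127.1): continuation = 1/1.05·[0.4444·0.0000 + 0.5556·0.0000] = 0.0000; exercise value = 0.0000 ≤ continuation, so V_ud = 0.0000
Node dd (S = 83.09): continuation = 1/1.05·[0.4444·0.0000 + 0.5556·14.3756] = 7.6062; exercise value = 1.9125 ≤ continuation, so V_dd = 7.6062
Node u (S = 149.5): continuation = 1/1.05·[0.4444·0.0000 + 0.5556·0.0000] = 0.0000; exercise value = 0.0000 ≤ continuation, so V_u = 0.0000
Node d (S = 97.75): continuation = 1/1.05·[0.4444·0.0000 + 0.5556·7.6062] = 4.0244; exercise value = 0.0000 ≤ continuation, so V_d = 4.0244
Node 0 (S = 115): continuation = 1/1.05·[0.4444·0.0000 + 0.5556·4.0244] = 2.1293; exercise value = 0.0000 ≤ continuation, so V_0 = 2.1293

€2.13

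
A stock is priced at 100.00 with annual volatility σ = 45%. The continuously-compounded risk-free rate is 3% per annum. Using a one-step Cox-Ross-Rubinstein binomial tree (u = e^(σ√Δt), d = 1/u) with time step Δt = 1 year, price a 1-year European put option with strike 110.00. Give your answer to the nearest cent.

25.93

CRR parameters: u = e^(σ√Δt) = e^(0.45·√1) = 1.5683, d = 1/u = 0.6376
Per-period rate: rΔt = 0.03·1 = 0.03, so R = e^0.03 = 1.0305
Risk-neutral probability p = (e^0.03 − 0.6376)/(1.5683 − 0.6376) = 0.3928/0.9307 = 0.4221
Terminal stock prices: S_u = 156.8, S_d = 63.76
Terminal payoffs (K − S): max(-46.83, 0) = 0, max(46.24, 0) = 46.24
Node 0 (S = 100): V_0 = e^(−0.03)·[0.4221·0.0000 + 0.5779·46.2372] = 25.9315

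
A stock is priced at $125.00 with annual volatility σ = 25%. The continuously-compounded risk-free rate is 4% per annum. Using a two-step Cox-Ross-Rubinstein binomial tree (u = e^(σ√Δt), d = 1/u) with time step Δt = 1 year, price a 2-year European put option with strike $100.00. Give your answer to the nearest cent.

$5.17

CRR parameters: u = e^(σ√Δt) = e^(0.25·√1) = 1.2840, d = 1/u = 0.7788
Per-period rate: rΔt = 0.04·1 = 0.04, so R = e^0.04 = 1.0408
Risk-neutral probability p = (e^0.04 − 0.7788)/(1.2840 − 0.7788) = 0.2620/0.5052 = 0.5186
Terminal stock prices: S_uu = 206.1, S_ud = 125, S_dd = 75.82
Terminal payoffs (K − S): max(-106.1, 0) = 0, max(-25, 0) = 0, max(24.18, 0) = 24.18
Node u (S = 160.5): V_u = e^(−0.04)·[0.5186·0.0000 + 0.4814·0.0000] = 0.0000
Node d (S = 97.35): V_d = e^(−0.04)·[0.5186·0.0000 + 0.4814·24.1837] = 11.1855
Node 0 (S = 125): V_0 = e^(−0.04)·[0.5186·0.0000 + 0.4814·11.1855] = 5.1736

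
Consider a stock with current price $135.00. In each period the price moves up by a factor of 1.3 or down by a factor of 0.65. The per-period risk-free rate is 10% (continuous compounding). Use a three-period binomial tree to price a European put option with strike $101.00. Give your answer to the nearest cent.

$5.03

Risk-neutral probability p = (e^0.1 − 0.65)/(1.3 − 0.65) = 0.4552/0.6500 = 0.7003
Terminal stock prices: S_uuu = 296.6, S_uud = 148.3, S_udd = 74.15, S_ddd = 37.07
Terminal payoffs (K − S): max(-195.6, 0) = 0, max(-47.3, 0) = 0, max(26.85, 0) = 26.85, max(63.93, 0) = 63.93
Node uu (S = 228.2): V_uu = e^(−0.1)·[0.7003·0.0000 + 0.2997·0.0000] = 0.0000
Node ud (S = 114.1): V_ud = e^(−0.1)·[0.7003·0.0000 + 0.2997·26.8512] = 7.2824
Node dd (S = 57.04): V_dd = e^(−0.1)·[0.7003·26.8512 + 0.2997·63.9256] = 34.3511
Node u (S = 175.5): V_u = e^(−0.1)·[0.7003·0.0000 + 0.2997·7.2824] = 1.9751
Node d (S = 87.75): V_d = e^(−0.1)·[0.7003·7.2824 + 0.2997·34.3511] = 13.9308
Node 0 (S = 135): V_0 = e^(−0.1)·[0.7003·1.9751 + 0.2997·13.9308] = 5.0297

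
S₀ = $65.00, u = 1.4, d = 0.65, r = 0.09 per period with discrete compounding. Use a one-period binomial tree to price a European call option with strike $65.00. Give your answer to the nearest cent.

Risk-neutral probability p = (1 + 0.09 − 0.65)/(1.4 − 0.65) = 0.4400/0.7500 = 0.5867
Terminal stock prices: S_u = 91, S_d = 42.25
Terminal payoffs (S − K): max(26, 0) = 26, max(-22.75, 0) = 0
Node 0 (S = 65): V_0 = 1/1.09·[0.5867·26.0000 + 0.4133·0.0000] = 13.9939

$13.99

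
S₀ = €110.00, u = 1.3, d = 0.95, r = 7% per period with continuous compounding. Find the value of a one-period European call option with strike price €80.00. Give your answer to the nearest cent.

Risk-neutral probability p = (e^0.07 − 0.95)/(1.3 − 0.95) = 0.1225/0.3500 = 0.3500
Terminal stock prices: S_u = 143, S_d = 104.5
Terminal payoffs (S − K): max(63, 0) = 63, max(24.5, 0) = 24.5
Node 0 (S = 110): V_0 = e^(−0.07)·[0.3500·63.0000 + 0.6500·24.5000] = 35.4085

€35.41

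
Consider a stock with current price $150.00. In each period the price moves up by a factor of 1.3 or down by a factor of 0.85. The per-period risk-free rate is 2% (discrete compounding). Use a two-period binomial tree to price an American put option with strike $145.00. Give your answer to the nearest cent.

Risk-neutral probability p = (1 + 0.02 − 0.85)/(1.3 − 0.85) = 0.1700/0.4500 = 0.3778
Terminal stock prices: S_uu = 253.5, S_ud = 165.8, S_dd = 108.4
Terminal payoffs (K − S): max(-108.5, 0) = 0, max(-20.75, 0) = 0, max(36.63, 0) = 36.63
Node u (S = 195): continuation = 1/1.02·[0.3778·0.0000 + 0.6222·0.0000] = 0.0000; exercise value = 0.0000 ≤ continuation, so V_u = 0.0000
Node d (S = 127.5): continuation = 1/1.02·[0.3778·0.0000 + 0.6222·36.6250] = 22.3420; exercise value = 17.5000 ≤ continuation, so V_d = 22.3420
Node 0 (S = 150): continuation = 1/1.02·[0.3778·0.0000 + 0.6222·22.3420] = 13.6291; exercise value = 0.0000 ≤ continuation, so V_0 = 13.6291

$13.63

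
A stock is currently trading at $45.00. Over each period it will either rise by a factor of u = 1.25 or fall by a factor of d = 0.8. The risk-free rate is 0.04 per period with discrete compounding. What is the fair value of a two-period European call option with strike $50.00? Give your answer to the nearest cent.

Risk-neutral probability p = (1 + 0.04 − 0.8)/(1.25 − 0.8) = 0.2400/0.4500 = 0.5333
Terminal stock prices: S_uu = 70.31, S_ud = 45, S_dd = 28.8
Terminal payoffs (S − K): max(20.31, 0) = 20.31, max(-5, 0) = 0, max(-21.2, 0) = 0
Node u (S = 56.25): V_u = 1/1.04·[0.5333·20.3125 + 0.4667·0.0000] = 10.4167
Node d (S = 36): V_d = 1/1.04·[0.5333·0.0000 + 0.4667·0.0000] = 0.0000
Node 0 (S = 45): V_0 = 1/1.04·[0.5333·10.4167 + 0.4667·0.0000] = 5.3419

$5.34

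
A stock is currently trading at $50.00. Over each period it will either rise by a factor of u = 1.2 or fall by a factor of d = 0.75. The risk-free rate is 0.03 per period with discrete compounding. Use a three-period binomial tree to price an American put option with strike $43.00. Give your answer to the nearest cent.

$3.50

Risk-neutral probability p = (1 + 0.03 − 0.75)/(1.2 − 0.75) = 0.2800/0.4500 = 0.6222
Terminal stock prices: S_uuu = 86.4, S_uud = 54, S_udd = 33.75, S_ddd = 21.09
Terminal payoffs (K − S): max(-43.4, 0) = 0, max(-11, 0) = 0, max(9.25, 0) = 9.25, max(21.91, 0) = 21.91
Node uu (S = 72): continuation = 1/1.03·[0.6222·0.0000 + 0.3778·0.0000] = 0.0000; exercise value = 0.0000 ≤ continuation, so V_uu = 0.0000
Node ud (S = 45): continuation = 1/1.03·[0.6222·0.0000 + 0.3778·9.2500] = 3.3927; exercise value = 0.0000 ≤ continuation, so V_ud = 3.3927
Node dd (S = 28.12): continuation = 1/1.03·[0.6222·9.2500 + 0.3778·21.9062] = 13.6226; exercise value = 14.8750 > continuation, so V_dd = 14.8750 (exercise)
Node u (S = 60): continuation = 1/1.03·[0.6222·0.0000 + 0.3778·3.3927] = 1.2443; exercise value = 0.0000 ≤ continuation, so V_u = 1.2443
Node d (S = 37.5): continuation = 1/1.03·[0.6222·3.3927 + 0.3778·14.8750] = 7.5053; exercise value = 5.5000 ≤ continuation, so V_d = 7.5053
Node 0 (S = 50): continuation = 1/1.03·[0.6222·1.2443 + 0.3778·7.5053] = 3.5045; exercise value = 0.0000 ≤ continuation, so V_0 = 3.5045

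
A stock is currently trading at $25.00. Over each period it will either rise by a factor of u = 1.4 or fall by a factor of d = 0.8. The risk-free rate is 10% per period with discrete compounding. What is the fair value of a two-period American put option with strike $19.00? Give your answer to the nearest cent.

Risk-neutral probability p = (1 + 0.1 − 0.8)/(1.4 − 0.8) = 0.3000/0.6000 = 0.5000
Terminal stock prices: S_uu = 49, S_ud = 28, S_dd = 16
Terminal payoffs (K − S): max(-30, 0) = 0, max(-9, 0) = 0, max(3, 0) = 3
Node u (S = 35): continuation = 1/1.1·[0.5000·0.0000 + 0.5000·0.0000] = 0.0000; exercise value = 0.0000 ≤ continuation, so V_u = 0.0000
Node d (S = 20): continuation = 1/1.1·[0.5000·0.0000 + 0.5000·3.0000] = 1.3636; exercise value = 0.0000 ≤ continuation, so V_d = 1.3636
Node 0 (S = 25): continuation = 1/1.1·[0.5000·0.0000 + 0.5000·1.3636] = 0.6198; exercise value = 0.0000 ≤ continuation, so V_0 = 0.6198

$0.62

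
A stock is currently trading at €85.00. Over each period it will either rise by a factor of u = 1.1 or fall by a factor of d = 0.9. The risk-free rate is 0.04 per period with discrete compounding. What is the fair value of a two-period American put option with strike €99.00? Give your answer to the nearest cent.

€14.00

Risk-neutral probability p = (1 + 0.04 − 0.9)/(1.1 − 0.9) = 0.1400/0.2000 = 0.7000
Terminal stock prices: S_uu = 102.9, S_ud = 84.15, S_dd = 68.85
Terminal payoffs (K − S): max(-3.85, 0) = 0, max(14.85, 0) = 14.85, max(30.15, 0) = 30.15
Node u (S = 93.5): continuation = 1/1.04·[0.7000·0.0000 + 0.3000·14.8500] = 4.2837; exercise value = 5.5000 > continuation, so V_u = 5.5000 (exercise)
Node d (S = 76.5): continuation = 1/1.04·[0.7000·14.8500 + 0.3000·30.1500] = 18.6923; exercise value = 22.5000 > continuation, so V_d = 22.5000 (exercise)
Node 0 (S = 85): continuation = 1/1.04·[0.7000·5.5000 + 0.3000·22.5000] = 10.1923; exercise value = 14.0000 > continuation, so V_0 = 14.0000 (exercise)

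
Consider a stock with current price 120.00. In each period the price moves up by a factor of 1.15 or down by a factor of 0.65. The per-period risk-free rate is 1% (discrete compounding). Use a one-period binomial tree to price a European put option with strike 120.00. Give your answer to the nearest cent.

11.64

Risk-neutral probability p = (1 + 0.01 − 0.65)/(1.15 − 0.65) = 0.3600/0.5000 = 0.7200
Terminal stock prices: S_u = 138, S_d = 78
Terminal payoffs (K − S): max(-18, 0) = 0, max(42, 0) = 42
Node 0 (S = 120): V_0 = 1/1.01·[0.7200·0.0000 + 0.2800·42.0000] = 11.6436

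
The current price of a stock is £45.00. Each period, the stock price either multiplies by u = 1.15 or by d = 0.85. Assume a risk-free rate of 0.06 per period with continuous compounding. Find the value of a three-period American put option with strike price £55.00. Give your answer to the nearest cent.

£10.00

Risk-neutral probability p = (e^0.06 − 0.85)/(1.15 − 0.85) = 0.2118/0.3000 = 0.7061
Terminal stock prices: S_uuu = 68.44, S_uud = 50.59, S_udd = 37.39, S_ddd = 27.64
Terminal payoffs (K − S): max(-13.44, 0) = 0, max(4.414, 0) = 4.414, max(17.61, 0) = 17.61, max(27.36, 0) = 27.36
Node uu (S = 59.51): continuation = e^(−0.06)·[0.7061·0.0000 + 0.2939·4.4144] = 1.2217; exercise value = 0.0000 ≤ continuation, so V_uu = 1.2217
Node ud (S = 43.99): continuation = e^(−0.06)·[0.7061·4.4144 + 0.2939·17.6106] = 7.8095; exercise value = 11.0125 > continuation, so V_ud = 11.0125 (exercise)
Node dd (S = 32.51): continuation = e^(−0.06)·[0.7061·17.6106 + 0.2939·27.3644] = 19.2845; exercise value = 22.4875 > continuation, so V_dd = 22.4875 (exercise)
Node u (S = 51.75): continuation = e^(−0.06)·[0.7061·1.2217 + 0.2939·11.0125] = 3.8603; exercise value = 3.2500 ≤ continuation, so V_u = 3.8603
Node d (S = 38.25): continuation = e^(−0.06)·[0.7061·11.0125 + 0.2939·22.4875] = 13.5470; exercise value = 16.7500 > continuation, so V_d = 16.7500 (exercise)
Node 0 (S = 45): continuation = e^(−0.06)·[0.7061·3.8603 + 0.2939·16.7500] = 7.2029; exercise value = 10.0000 > continuation, so V_0 = 10.0000 (exercise)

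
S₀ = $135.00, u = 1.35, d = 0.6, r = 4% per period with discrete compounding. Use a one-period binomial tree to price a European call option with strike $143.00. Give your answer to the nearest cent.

Risk-neutral probability p = (1 + 0.04 − 0.6)/(1.35 − 0.6) = 0.4400/0.7500 = 0.5867
Terminal stock prices: S_u = 182.2, S_d = 81
Terminal payoffs (S − K): max(39.25, 0) = 39.25, max(-62, 0) = 0
Node 0 (S = 135): V_0 = 1/1.04·[0.5867·39.2500 + 0.4133·0.0000] = 22.1410

$22.14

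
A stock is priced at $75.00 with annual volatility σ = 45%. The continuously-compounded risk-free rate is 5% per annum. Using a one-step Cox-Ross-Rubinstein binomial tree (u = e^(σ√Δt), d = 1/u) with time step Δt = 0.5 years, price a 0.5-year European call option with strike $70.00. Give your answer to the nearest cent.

$14.86

CRR parameters: u = e^(σ√Δt) = e^(0.45·√0.5) = 1.3746, d = 1/u = 0.7275
Per-period rate: rΔt = 0.05·0.5 = 0.025, so R = e^0.025 = 1.0253
Risk-neutral probability p = (e^0.025 − 0.7275)/(1.3746 − 0.7275) = 0.2979/0.6472 = 0.4602
Terminal stock prices: S_u = 103.1, S_d = 54.56
Terminal payoffs (S − K): max(33.1, 0) = 33.1, max(-15.44, 0) = 0
Node 0 (S = 75): V_0 = e^(−0.025)·[0.4602·33.0986 + 0.5398·0.0000] = 14.8569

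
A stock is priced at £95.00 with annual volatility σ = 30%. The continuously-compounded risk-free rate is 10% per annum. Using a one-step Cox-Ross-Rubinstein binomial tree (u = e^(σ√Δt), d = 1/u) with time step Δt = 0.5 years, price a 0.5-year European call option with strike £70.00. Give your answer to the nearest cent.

CRR parameters: u = e^(σ√Δt) = e^(0.3·√0.5) = 1.2363, d = 1/u = 0.8089
Per-period rate: rΔt = 0.1·0.5 = 0.05, so R = e^0.05 = 1.0513
Risk-neutral probability p = (e^0.05 − 0.8089)/(1.2363 − 0.8089) = 0.2424/0.4275 = 0.5671
Terminal stock prices: S_u = 117.4, S_d = 76.84
Terminal payoffs (S − K): max(47.45, 0) = 47.45, max(6.841, 0) = 6.841
Node 0 (S = 95): V_0 = e^(−0.05)·[0.5671·47.4496 + 0.4329·6.8415] = 28.4139

£28.41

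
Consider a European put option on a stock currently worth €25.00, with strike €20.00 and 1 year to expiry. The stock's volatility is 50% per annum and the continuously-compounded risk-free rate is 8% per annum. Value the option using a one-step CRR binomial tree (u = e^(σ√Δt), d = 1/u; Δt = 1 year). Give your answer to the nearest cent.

CRR parameters: u = e^(σ√Δt) = e^(0.5·√1) = 1.6487, d = 1/u = 0.6065
Per-period rate: rΔt = 0.08·1 = 0.08, so R = e^0.08 = 1.0833
Risk-neutral probability p = (e^0.08 − 0.6065)/(1.6487 − 0.6065) = 0.4768/1.0422 = 0.4575
Terminal stock prices: S_u = 41.22, S_d = 15.16
Terminal payoffs (K − S): max(-21.22, 0) = 0, max(4.837, 0) = 4.837
Node 0 (S = 25): V_0 = e^(−0.08)·[0.4575·0.0000 + 0.5425·4.8367] = 2.4224

€2.42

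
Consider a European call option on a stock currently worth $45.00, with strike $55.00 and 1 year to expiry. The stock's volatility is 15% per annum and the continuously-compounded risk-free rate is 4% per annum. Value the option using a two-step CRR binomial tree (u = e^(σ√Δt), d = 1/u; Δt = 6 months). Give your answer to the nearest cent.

CRR parameters: u = e^(σ√Δt) = e^(0.15·√0.5) = 1.1119, d = 1/u = 0.8994
Per-period rate: rΔt = 0.04·0.5 = 0.02, so R = e^0.02 = 1.0202
Risk-neutral probability p = (e^0.02 − 0.8994)/(1.1119 − 0.8994) = 0.1208/0.2125 = 0.5686
Terminal stock prices: S_uu = 55.63, S_ud = 45, S_dd = 36.4
Terminal payoffs (S − K): max(0.634, 0) = 0.634, max(-10, 0) = 0, max(-18.6, 0) = 0
Node u (S = 50.04): V_u = e^(−0.02)·[0.5686·0.6340 + 0.4314·0.0000] = 0.3533
Node d (S = 40.47): V_d = e^(−0.02)·[0.5686·0.0000 + 0.4314·0.0000] = 0.0000
Node 0 (S = 45): V_0 = e^(−0.02)·[0.5686·0.3533 + 0.4314·0.0000] = 0.1969

$0.20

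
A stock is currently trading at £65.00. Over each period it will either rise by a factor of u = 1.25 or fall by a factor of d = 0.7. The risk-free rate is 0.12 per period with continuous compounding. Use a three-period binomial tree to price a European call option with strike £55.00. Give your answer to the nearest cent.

Risk-neutral probability p = (e^0.12 − 0.7)/(1.25 − 0.7) = 0.4275/0.5500 = 0.7773
Terminal stock prices: S_uuu = 127, S_uud = 71.09, S_udd = 39.81, S_ddd = 22.29
Terminal payoffs (S − K): max(71.95, 0) = 71.95, max(16.09, 0) = 16.09, max(-15.19, 0) = 0, max(-32.71, 0) = 0
Node uu (S = 101.6): V_uu = e^(−0.12)·[0.7773·71.9531 + 0.2227·16.0938] = 52.7819
Node ud (S = 56.87): V_ud = e^(−0.12)·[0.7773·16.0938 + 0.2227·0.0000] = 11.0946
Node dd (S = 31.85): V_dd = e^(−0.12)·[0.7773·0.0000 + 0.2227·0.0000] = 0.0000
Node u (S = 81.25): V_u = e^(−0.12)·[0.7773·52.7819 + 0.2227·11.0946] = 38.5782
Node d (S = 45.5): V_d = e^(−0.12)·[0.7773·11.0946 + 0.2227·0.0000] = 7.6483
Node 0 (S = 65): V_0 = e^(−0.12)·[0.7773·38.5782 + 0.2227·7.6483] = 28.1057

£28.11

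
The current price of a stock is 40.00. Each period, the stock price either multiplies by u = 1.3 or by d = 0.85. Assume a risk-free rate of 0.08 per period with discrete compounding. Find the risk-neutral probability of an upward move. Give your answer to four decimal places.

Risk-neutral probability p = (1 + 0.08 − 0.85)/(1.3 − 0.85) = 0.2300/0.4500 = 0.5111

p = 0.5111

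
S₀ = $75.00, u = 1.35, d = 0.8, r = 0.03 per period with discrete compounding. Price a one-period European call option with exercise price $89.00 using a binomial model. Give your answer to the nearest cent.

Risk-neutral probability p = (1 + 0.03 − 0.8)/(1.35 − 0.8) = 0.2300/0.5500 = 0.4182
Terminal stock prices: S_u = 101.2, S_d = 60
Terminal payoffs (S − K): max(12.25, 0) = 12.25, max(-29, 0) = 0
Node 0 (S = 75): V_0 = 1/1.03·[0.4182·12.2500 + 0.5818·0.0000] = 4.9735

$4.97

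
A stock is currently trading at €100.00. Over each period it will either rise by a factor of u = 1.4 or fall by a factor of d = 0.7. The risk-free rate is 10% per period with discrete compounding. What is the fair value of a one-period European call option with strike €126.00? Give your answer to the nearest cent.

Risk-neutral probability p = (1 + 0.1 − 0.7)/(1.4 − 0.7) = 0.4000/0.7000 = 0.5714
Terminal stock prices: S_u = 140, S_d = 70
Terminal payoffs (S − K): max(14, 0) = 14, max(-56, 0) = 0
Node 0 (S = 100): V_0 = 1/1.1·[0.5714·14.0000 + 0.4286·0.0000] = 7.2727

€7.27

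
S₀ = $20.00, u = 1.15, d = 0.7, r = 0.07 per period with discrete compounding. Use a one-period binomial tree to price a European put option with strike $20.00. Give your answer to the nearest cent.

$1.00

Risk-neutral probability p = (1 + 0.07 − 0.7)/(1.15 − 0.7) = 0.3700/0.4500 = 0.8222
Terminal stock prices: S_u = 23, S_d = 14
Terminal payoffs (K − S): max(-3, 0) = 0, max(6, 0) = 6
Node 0 (S = 20): V_0 = 1/1.07·[0.8222·0.0000 + 0.1778·6.0000] = 0.9969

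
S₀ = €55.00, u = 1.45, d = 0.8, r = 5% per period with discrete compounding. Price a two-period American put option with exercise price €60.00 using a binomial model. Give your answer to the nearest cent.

€9.38

Risk-neutral probability p = (1 + 0.05 − 0.8)/(1.45 − 0.8) = 0.2500/0.6500 = 0.3846
Terminal stock prices: S_uu = 115.6, S_ud = 63.8, S_dd = 35.2
Terminal payoffs (K − S): max(-55.64, 0) = 0, max(-3.8, 0) = 0, max(24.8, 0) = 24.8
Node u (S = 79.75): continuation = 1/1.05·[0.3846·0.0000 + 0.6154·0.0000] = 0.0000; exercise value = 0.0000 ≤ continuation, so V_u = 0.0000
Node d (S = 44): continuation = 1/1.05·[0.3846·0.0000 + 0.6154·24.8000] = 14.5348; exercise value = 16.0000 > continuation, so V_d = 16.0000 (exercise)
Node 0 (S = 55): continuation = 1/1.05·[0.3846·0.0000 + 0.6154·16.0000] = 9.3773; exercise value = 5.0000 ≤ continuation, so V_0 = 9.3773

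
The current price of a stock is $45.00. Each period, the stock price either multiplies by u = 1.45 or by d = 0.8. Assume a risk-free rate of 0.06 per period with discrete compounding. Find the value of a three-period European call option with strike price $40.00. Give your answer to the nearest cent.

$14.49

Risk-neutral probability p = (1 + 0.06 − 0.8)/(1.45 − 0.8) = 0.2600/0.6500 = 0.4000
Terminal stock prices: S_uuu = 137.2, S_uud = 75.69, S_udd = 41.76, S_ddd = 23.04
Terminal payoffs (S − K): max(97.19, 0) = 97.19, max(35.69, 0) = 35.69, max(1.76, 0) = 1.76, max(-16.96, 0) = 0
Node uu (S = 94.61): V_uu = 1/1.06·[0.4000·97.1881 + 0.6000·35.6900] = 56.8767
Node ud (S = 52.2): V_ud = 1/1.06·[0.4000·35.6900 + 0.6000·1.7600] = 14.4642
Node dd (S = 28.8): V_dd = 1/1.06·[0.4000·1.7600 + 0.6000·0.0000] = 0.6642
Node u (S = 65.25): V_u = 1/1.06·[0.4000·56.8767 + 0.6000·14.4642] = 29.6501
Node d (S = 36): V_d = 1/1.06·[0.4000·14.4642 + 0.6000·0.6642] = 5.8341
Node 0 (S = 45): V_0 = 1/1.06·[0.4000·29.6501 + 0.6000·5.8341] = 14.4911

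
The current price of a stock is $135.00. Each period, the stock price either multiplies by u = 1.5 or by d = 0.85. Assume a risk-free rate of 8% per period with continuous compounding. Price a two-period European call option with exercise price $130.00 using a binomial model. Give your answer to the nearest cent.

$35.59

Risk-neutral probability p = (e^0.08 − 0.85)/(1.5 − 0.85) = 0.2333/0.6500 = 0.3589
Terminal stock prices: S_uu = 303.8, S_ud = 172.1, S_dd = 97.54
Terminal payoffs (S − K): max(173.8, 0) = 173.8, max(42.12, 0) = 42.12, max(-32.46, 0) = 0
Node u (S = 202.5): V_u = e^(−0.08)·[0.3589·173.7500 + 0.6411·42.1250] = 82.4949
Node d (S = 114.8): V_d = e^(−0.08)·[0.3589·42.1250 + 0.6411·0.0000] = 13.9564
Node 0 (S = 135): V_0 = e^(−0.08)·[0.3589·82.4949 + 0.6411·13.9564] = 35.5908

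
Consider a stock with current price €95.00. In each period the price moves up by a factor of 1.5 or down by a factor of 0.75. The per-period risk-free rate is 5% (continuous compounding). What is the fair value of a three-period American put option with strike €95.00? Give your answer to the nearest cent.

€17.14

Risk-neutral probability p = (e^0.05 − 0.75)/(1.5 − 0.75) = 0.3013/0.7500 = 0.4017
Terminal stock prices: S_uuu = 320.6, S_uud = 160.3, S_udd = 80.16, S_ddd = 40.08
Terminal payoffs (K − S): max(-225.6, 0) = 0, max(-65.31, 0) = 0, max(14.84, 0) = 14.84, max(54.92, 0) = 54.92
Node uu (S = 213.8): continuation = e^(−0.05)·[0.4017·0.0000 + 0.5983·0.0000] = 0.0000; exercise value = 0.0000 ≤ continuation, so V_uu = 0.0000
Node ud (S = 106.9): continuation = e^(−0.05)·[0.4017·0.0000 + 0.5983·14.8438] = 8.4480; exercise value = 0.0000 ≤ continuation, so V_ud = 8.4480
Node dd (S = 53.44): continuation = e^(−0.05)·[0.4017·14.8438 + 0.5983·54.9219] = 36.9293; exercise value = 41.5625 > continuation, so V_dd = 41.5625 (exercise)
Node u (S = 142.5): continuation = e^(−0.05)·[0.4017·0.0000 + 0.5983·8.4480] = 4.8079; exercise value = 0.0000 ≤ continuation, so V_u = 4.8079
Node d (S = 71.25): continuation = e^(−0.05)·[0.4017·8.4480 + 0.5983·41.5625] = 26.8823; exercise value = 23.7500 ≤ continuation, so V_d = 26.8823
Node 0 (S = 95): continuation = e^(−0.05)·[0.4017·4.8079 + 0.5983·26.8823] = 17.1365; exercise value = 0.0000 ≤ continuation, so V_0 = 17.1365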